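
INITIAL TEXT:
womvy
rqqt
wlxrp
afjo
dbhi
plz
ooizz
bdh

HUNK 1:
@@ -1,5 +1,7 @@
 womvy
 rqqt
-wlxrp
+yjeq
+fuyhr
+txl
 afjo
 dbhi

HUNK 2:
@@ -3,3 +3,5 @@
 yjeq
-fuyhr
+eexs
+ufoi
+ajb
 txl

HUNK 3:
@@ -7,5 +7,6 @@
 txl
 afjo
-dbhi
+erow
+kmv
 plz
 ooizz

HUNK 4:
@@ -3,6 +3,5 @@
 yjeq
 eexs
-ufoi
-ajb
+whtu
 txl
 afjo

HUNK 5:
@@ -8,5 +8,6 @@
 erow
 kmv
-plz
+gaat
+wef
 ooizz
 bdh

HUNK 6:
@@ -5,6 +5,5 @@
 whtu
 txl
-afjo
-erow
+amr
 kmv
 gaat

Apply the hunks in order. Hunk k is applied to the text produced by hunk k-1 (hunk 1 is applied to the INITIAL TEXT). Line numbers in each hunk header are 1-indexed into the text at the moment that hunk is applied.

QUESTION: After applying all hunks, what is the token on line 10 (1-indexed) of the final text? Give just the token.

Answer: wef

Derivation:
Hunk 1: at line 1 remove [wlxrp] add [yjeq,fuyhr,txl] -> 10 lines: womvy rqqt yjeq fuyhr txl afjo dbhi plz ooizz bdh
Hunk 2: at line 3 remove [fuyhr] add [eexs,ufoi,ajb] -> 12 lines: womvy rqqt yjeq eexs ufoi ajb txl afjo dbhi plz ooizz bdh
Hunk 3: at line 7 remove [dbhi] add [erow,kmv] -> 13 lines: womvy rqqt yjeq eexs ufoi ajb txl afjo erow kmv plz ooizz bdh
Hunk 4: at line 3 remove [ufoi,ajb] add [whtu] -> 12 lines: womvy rqqt yjeq eexs whtu txl afjo erow kmv plz ooizz bdh
Hunk 5: at line 8 remove [plz] add [gaat,wef] -> 13 lines: womvy rqqt yjeq eexs whtu txl afjo erow kmv gaat wef ooizz bdh
Hunk 6: at line 5 remove [afjo,erow] add [amr] -> 12 lines: womvy rqqt yjeq eexs whtu txl amr kmv gaat wef ooizz bdh
Final line 10: wef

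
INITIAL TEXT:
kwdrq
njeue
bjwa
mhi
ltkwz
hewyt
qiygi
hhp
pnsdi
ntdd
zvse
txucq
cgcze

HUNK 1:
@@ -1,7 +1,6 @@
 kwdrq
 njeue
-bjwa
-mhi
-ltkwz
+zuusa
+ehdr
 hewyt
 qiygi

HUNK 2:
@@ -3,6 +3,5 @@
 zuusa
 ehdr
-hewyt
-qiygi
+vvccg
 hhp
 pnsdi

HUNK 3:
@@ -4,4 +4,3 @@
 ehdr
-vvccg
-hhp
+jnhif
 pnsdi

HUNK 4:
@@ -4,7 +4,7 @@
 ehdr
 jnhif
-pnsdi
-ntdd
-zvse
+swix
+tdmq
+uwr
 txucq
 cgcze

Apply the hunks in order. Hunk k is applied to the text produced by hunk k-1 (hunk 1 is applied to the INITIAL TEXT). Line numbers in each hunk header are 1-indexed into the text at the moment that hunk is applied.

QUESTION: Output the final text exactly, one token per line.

Answer: kwdrq
njeue
zuusa
ehdr
jnhif
swix
tdmq
uwr
txucq
cgcze

Derivation:
Hunk 1: at line 1 remove [bjwa,mhi,ltkwz] add [zuusa,ehdr] -> 12 lines: kwdrq njeue zuusa ehdr hewyt qiygi hhp pnsdi ntdd zvse txucq cgcze
Hunk 2: at line 3 remove [hewyt,qiygi] add [vvccg] -> 11 lines: kwdrq njeue zuusa ehdr vvccg hhp pnsdi ntdd zvse txucq cgcze
Hunk 3: at line 4 remove [vvccg,hhp] add [jnhif] -> 10 lines: kwdrq njeue zuusa ehdr jnhif pnsdi ntdd zvse txucq cgcze
Hunk 4: at line 4 remove [pnsdi,ntdd,zvse] add [swix,tdmq,uwr] -> 10 lines: kwdrq njeue zuusa ehdr jnhif swix tdmq uwr txucq cgcze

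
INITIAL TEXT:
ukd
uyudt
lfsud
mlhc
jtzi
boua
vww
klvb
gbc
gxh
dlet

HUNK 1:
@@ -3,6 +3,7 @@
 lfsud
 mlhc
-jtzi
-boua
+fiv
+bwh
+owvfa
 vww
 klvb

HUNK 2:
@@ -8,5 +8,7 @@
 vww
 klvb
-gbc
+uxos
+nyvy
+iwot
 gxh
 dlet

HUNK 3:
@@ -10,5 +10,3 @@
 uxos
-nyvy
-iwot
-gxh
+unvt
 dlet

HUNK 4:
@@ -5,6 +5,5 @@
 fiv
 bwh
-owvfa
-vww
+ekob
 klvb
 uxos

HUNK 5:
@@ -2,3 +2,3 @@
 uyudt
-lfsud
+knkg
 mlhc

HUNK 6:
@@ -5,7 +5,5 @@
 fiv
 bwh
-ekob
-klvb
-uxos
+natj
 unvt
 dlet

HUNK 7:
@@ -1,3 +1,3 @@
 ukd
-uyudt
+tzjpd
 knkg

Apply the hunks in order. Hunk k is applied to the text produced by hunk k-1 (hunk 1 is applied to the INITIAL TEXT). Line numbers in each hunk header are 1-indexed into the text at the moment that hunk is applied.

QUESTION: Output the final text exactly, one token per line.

Answer: ukd
tzjpd
knkg
mlhc
fiv
bwh
natj
unvt
dlet

Derivation:
Hunk 1: at line 3 remove [jtzi,boua] add [fiv,bwh,owvfa] -> 12 lines: ukd uyudt lfsud mlhc fiv bwh owvfa vww klvb gbc gxh dlet
Hunk 2: at line 8 remove [gbc] add [uxos,nyvy,iwot] -> 14 lines: ukd uyudt lfsud mlhc fiv bwh owvfa vww klvb uxos nyvy iwot gxh dlet
Hunk 3: at line 10 remove [nyvy,iwot,gxh] add [unvt] -> 12 lines: ukd uyudt lfsud mlhc fiv bwh owvfa vww klvb uxos unvt dlet
Hunk 4: at line 5 remove [owvfa,vww] add [ekob] -> 11 lines: ukd uyudt lfsud mlhc fiv bwh ekob klvb uxos unvt dlet
Hunk 5: at line 2 remove [lfsud] add [knkg] -> 11 lines: ukd uyudt knkg mlhc fiv bwh ekob klvb uxos unvt dlet
Hunk 6: at line 5 remove [ekob,klvb,uxos] add [natj] -> 9 lines: ukd uyudt knkg mlhc fiv bwh natj unvt dlet
Hunk 7: at line 1 remove [uyudt] add [tzjpd] -> 9 lines: ukd tzjpd knkg mlhc fiv bwh natj unvt dlet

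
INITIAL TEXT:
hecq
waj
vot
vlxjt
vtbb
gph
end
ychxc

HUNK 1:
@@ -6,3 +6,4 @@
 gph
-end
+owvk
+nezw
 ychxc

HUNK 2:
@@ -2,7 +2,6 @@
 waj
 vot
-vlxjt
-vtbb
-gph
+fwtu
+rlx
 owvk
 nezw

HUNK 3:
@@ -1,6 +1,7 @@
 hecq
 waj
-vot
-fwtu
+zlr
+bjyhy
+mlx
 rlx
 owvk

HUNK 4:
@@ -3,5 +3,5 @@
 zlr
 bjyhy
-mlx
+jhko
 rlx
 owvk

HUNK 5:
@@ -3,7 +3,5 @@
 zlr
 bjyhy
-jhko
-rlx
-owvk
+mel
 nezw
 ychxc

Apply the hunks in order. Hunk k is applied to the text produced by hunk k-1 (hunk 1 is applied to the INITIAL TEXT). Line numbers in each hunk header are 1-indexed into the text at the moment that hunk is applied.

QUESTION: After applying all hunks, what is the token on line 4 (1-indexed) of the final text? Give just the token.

Answer: bjyhy

Derivation:
Hunk 1: at line 6 remove [end] add [owvk,nezw] -> 9 lines: hecq waj vot vlxjt vtbb gph owvk nezw ychxc
Hunk 2: at line 2 remove [vlxjt,vtbb,gph] add [fwtu,rlx] -> 8 lines: hecq waj vot fwtu rlx owvk nezw ychxc
Hunk 3: at line 1 remove [vot,fwtu] add [zlr,bjyhy,mlx] -> 9 lines: hecq waj zlr bjyhy mlx rlx owvk nezw ychxc
Hunk 4: at line 3 remove [mlx] add [jhko] -> 9 lines: hecq waj zlr bjyhy jhko rlx owvk nezw ychxc
Hunk 5: at line 3 remove [jhko,rlx,owvk] add [mel] -> 7 lines: hecq waj zlr bjyhy mel nezw ychxc
Final line 4: bjyhy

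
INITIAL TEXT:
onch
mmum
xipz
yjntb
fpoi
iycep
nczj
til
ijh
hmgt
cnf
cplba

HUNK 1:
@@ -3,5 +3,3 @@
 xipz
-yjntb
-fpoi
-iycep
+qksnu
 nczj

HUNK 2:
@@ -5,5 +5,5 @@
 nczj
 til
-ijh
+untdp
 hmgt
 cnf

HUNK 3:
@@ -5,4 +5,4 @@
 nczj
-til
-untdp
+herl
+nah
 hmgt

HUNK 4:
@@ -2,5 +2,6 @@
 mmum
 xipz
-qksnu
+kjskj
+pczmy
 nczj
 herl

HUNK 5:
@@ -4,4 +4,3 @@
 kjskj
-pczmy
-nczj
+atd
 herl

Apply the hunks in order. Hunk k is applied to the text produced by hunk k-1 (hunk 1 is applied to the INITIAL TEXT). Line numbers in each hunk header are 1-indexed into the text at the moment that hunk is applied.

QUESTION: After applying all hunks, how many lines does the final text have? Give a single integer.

Hunk 1: at line 3 remove [yjntb,fpoi,iycep] add [qksnu] -> 10 lines: onch mmum xipz qksnu nczj til ijh hmgt cnf cplba
Hunk 2: at line 5 remove [ijh] add [untdp] -> 10 lines: onch mmum xipz qksnu nczj til untdp hmgt cnf cplba
Hunk 3: at line 5 remove [til,untdp] add [herl,nah] -> 10 lines: onch mmum xipz qksnu nczj herl nah hmgt cnf cplba
Hunk 4: at line 2 remove [qksnu] add [kjskj,pczmy] -> 11 lines: onch mmum xipz kjskj pczmy nczj herl nah hmgt cnf cplba
Hunk 5: at line 4 remove [pczmy,nczj] add [atd] -> 10 lines: onch mmum xipz kjskj atd herl nah hmgt cnf cplba
Final line count: 10

Answer: 10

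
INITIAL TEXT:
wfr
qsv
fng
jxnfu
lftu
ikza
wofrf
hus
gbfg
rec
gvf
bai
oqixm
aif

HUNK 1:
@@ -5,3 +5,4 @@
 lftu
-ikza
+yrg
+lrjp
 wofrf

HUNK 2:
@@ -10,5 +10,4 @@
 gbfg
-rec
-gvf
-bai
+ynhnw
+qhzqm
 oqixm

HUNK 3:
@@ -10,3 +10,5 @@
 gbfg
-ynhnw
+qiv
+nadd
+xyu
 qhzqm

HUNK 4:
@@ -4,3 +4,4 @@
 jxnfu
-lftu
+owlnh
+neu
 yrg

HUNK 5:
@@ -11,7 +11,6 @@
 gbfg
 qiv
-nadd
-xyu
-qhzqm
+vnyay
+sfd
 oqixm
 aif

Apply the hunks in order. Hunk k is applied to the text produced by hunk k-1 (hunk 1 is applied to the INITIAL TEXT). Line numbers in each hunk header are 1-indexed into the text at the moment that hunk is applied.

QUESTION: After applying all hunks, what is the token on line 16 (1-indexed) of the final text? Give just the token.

Answer: aif

Derivation:
Hunk 1: at line 5 remove [ikza] add [yrg,lrjp] -> 15 lines: wfr qsv fng jxnfu lftu yrg lrjp wofrf hus gbfg rec gvf bai oqixm aif
Hunk 2: at line 10 remove [rec,gvf,bai] add [ynhnw,qhzqm] -> 14 lines: wfr qsv fng jxnfu lftu yrg lrjp wofrf hus gbfg ynhnw qhzqm oqixm aif
Hunk 3: at line 10 remove [ynhnw] add [qiv,nadd,xyu] -> 16 lines: wfr qsv fng jxnfu lftu yrg lrjp wofrf hus gbfg qiv nadd xyu qhzqm oqixm aif
Hunk 4: at line 4 remove [lftu] add [owlnh,neu] -> 17 lines: wfr qsv fng jxnfu owlnh neu yrg lrjp wofrf hus gbfg qiv nadd xyu qhzqm oqixm aif
Hunk 5: at line 11 remove [nadd,xyu,qhzqm] add [vnyay,sfd] -> 16 lines: wfr qsv fng jxnfu owlnh neu yrg lrjp wofrf hus gbfg qiv vnyay sfd oqixm aif
Final line 16: aif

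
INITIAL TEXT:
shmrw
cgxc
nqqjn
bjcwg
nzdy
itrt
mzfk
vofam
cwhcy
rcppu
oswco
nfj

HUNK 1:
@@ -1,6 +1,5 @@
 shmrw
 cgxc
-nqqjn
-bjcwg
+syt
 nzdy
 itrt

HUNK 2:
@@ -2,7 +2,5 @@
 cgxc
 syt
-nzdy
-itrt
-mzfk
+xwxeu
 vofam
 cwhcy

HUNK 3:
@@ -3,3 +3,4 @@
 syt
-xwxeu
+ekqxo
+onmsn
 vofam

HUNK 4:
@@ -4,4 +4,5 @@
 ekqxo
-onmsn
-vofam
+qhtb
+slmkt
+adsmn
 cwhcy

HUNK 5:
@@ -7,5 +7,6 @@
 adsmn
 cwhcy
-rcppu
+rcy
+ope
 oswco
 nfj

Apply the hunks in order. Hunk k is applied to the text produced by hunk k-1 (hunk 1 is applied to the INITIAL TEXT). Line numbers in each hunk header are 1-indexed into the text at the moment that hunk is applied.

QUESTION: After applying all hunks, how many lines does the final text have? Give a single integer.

Hunk 1: at line 1 remove [nqqjn,bjcwg] add [syt] -> 11 lines: shmrw cgxc syt nzdy itrt mzfk vofam cwhcy rcppu oswco nfj
Hunk 2: at line 2 remove [nzdy,itrt,mzfk] add [xwxeu] -> 9 lines: shmrw cgxc syt xwxeu vofam cwhcy rcppu oswco nfj
Hunk 3: at line 3 remove [xwxeu] add [ekqxo,onmsn] -> 10 lines: shmrw cgxc syt ekqxo onmsn vofam cwhcy rcppu oswco nfj
Hunk 4: at line 4 remove [onmsn,vofam] add [qhtb,slmkt,adsmn] -> 11 lines: shmrw cgxc syt ekqxo qhtb slmkt adsmn cwhcy rcppu oswco nfj
Hunk 5: at line 7 remove [rcppu] add [rcy,ope] -> 12 lines: shmrw cgxc syt ekqxo qhtb slmkt adsmn cwhcy rcy ope oswco nfj
Final line count: 12

Answer: 12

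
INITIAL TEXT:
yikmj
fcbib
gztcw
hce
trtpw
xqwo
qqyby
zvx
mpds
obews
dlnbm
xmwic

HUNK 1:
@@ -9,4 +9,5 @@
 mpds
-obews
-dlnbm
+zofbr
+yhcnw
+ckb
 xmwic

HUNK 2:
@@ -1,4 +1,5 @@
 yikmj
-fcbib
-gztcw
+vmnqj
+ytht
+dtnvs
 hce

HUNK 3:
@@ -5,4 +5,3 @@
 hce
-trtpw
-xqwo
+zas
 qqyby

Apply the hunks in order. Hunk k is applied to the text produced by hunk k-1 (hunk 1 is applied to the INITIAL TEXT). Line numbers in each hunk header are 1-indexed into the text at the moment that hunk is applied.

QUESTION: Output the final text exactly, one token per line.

Hunk 1: at line 9 remove [obews,dlnbm] add [zofbr,yhcnw,ckb] -> 13 lines: yikmj fcbib gztcw hce trtpw xqwo qqyby zvx mpds zofbr yhcnw ckb xmwic
Hunk 2: at line 1 remove [fcbib,gztcw] add [vmnqj,ytht,dtnvs] -> 14 lines: yikmj vmnqj ytht dtnvs hce trtpw xqwo qqyby zvx mpds zofbr yhcnw ckb xmwic
Hunk 3: at line 5 remove [trtpw,xqwo] add [zas] -> 13 lines: yikmj vmnqj ytht dtnvs hce zas qqyby zvx mpds zofbr yhcnw ckb xmwic

Answer: yikmj
vmnqj
ytht
dtnvs
hce
zas
qqyby
zvx
mpds
zofbr
yhcnw
ckb
xmwic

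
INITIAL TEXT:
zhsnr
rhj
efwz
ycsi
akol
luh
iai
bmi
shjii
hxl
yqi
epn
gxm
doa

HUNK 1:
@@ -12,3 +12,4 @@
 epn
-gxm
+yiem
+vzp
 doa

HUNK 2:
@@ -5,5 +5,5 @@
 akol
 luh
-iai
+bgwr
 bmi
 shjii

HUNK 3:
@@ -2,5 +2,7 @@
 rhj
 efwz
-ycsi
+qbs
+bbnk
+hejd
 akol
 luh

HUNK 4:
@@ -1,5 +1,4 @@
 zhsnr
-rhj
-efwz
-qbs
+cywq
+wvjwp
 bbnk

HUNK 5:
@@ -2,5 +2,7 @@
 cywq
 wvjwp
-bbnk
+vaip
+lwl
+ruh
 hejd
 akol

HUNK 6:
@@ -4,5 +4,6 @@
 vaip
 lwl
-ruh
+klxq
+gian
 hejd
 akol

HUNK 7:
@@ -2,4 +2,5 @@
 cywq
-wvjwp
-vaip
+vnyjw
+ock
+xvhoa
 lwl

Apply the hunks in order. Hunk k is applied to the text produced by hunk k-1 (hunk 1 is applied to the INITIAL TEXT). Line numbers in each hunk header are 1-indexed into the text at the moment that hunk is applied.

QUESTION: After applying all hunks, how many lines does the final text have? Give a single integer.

Answer: 20

Derivation:
Hunk 1: at line 12 remove [gxm] add [yiem,vzp] -> 15 lines: zhsnr rhj efwz ycsi akol luh iai bmi shjii hxl yqi epn yiem vzp doa
Hunk 2: at line 5 remove [iai] add [bgwr] -> 15 lines: zhsnr rhj efwz ycsi akol luh bgwr bmi shjii hxl yqi epn yiem vzp doa
Hunk 3: at line 2 remove [ycsi] add [qbs,bbnk,hejd] -> 17 lines: zhsnr rhj efwz qbs bbnk hejd akol luh bgwr bmi shjii hxl yqi epn yiem vzp doa
Hunk 4: at line 1 remove [rhj,efwz,qbs] add [cywq,wvjwp] -> 16 lines: zhsnr cywq wvjwp bbnk hejd akol luh bgwr bmi shjii hxl yqi epn yiem vzp doa
Hunk 5: at line 2 remove [bbnk] add [vaip,lwl,ruh] -> 18 lines: zhsnr cywq wvjwp vaip lwl ruh hejd akol luh bgwr bmi shjii hxl yqi epn yiem vzp doa
Hunk 6: at line 4 remove [ruh] add [klxq,gian] -> 19 lines: zhsnr cywq wvjwp vaip lwl klxq gian hejd akol luh bgwr bmi shjii hxl yqi epn yiem vzp doa
Hunk 7: at line 2 remove [wvjwp,vaip] add [vnyjw,ock,xvhoa] -> 20 lines: zhsnr cywq vnyjw ock xvhoa lwl klxq gian hejd akol luh bgwr bmi shjii hxl yqi epn yiem vzp doa
Final line count: 20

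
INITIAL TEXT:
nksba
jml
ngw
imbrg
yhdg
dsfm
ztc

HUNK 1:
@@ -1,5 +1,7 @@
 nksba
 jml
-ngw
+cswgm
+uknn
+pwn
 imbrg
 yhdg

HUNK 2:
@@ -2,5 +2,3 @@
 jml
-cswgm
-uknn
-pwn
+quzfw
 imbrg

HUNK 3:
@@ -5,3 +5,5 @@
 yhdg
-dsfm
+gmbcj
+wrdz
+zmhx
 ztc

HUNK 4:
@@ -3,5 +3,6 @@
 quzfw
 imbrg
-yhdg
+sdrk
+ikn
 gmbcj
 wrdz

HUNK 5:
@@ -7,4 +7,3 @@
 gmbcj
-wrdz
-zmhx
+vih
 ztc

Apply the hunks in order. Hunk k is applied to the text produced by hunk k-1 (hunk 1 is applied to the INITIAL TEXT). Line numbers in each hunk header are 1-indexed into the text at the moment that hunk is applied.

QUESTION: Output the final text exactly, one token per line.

Hunk 1: at line 1 remove [ngw] add [cswgm,uknn,pwn] -> 9 lines: nksba jml cswgm uknn pwn imbrg yhdg dsfm ztc
Hunk 2: at line 2 remove [cswgm,uknn,pwn] add [quzfw] -> 7 lines: nksba jml quzfw imbrg yhdg dsfm ztc
Hunk 3: at line 5 remove [dsfm] add [gmbcj,wrdz,zmhx] -> 9 lines: nksba jml quzfw imbrg yhdg gmbcj wrdz zmhx ztc
Hunk 4: at line 3 remove [yhdg] add [sdrk,ikn] -> 10 lines: nksba jml quzfw imbrg sdrk ikn gmbcj wrdz zmhx ztc
Hunk 5: at line 7 remove [wrdz,zmhx] add [vih] -> 9 lines: nksba jml quzfw imbrg sdrk ikn gmbcj vih ztc

Answer: nksba
jml
quzfw
imbrg
sdrk
ikn
gmbcj
vih
ztc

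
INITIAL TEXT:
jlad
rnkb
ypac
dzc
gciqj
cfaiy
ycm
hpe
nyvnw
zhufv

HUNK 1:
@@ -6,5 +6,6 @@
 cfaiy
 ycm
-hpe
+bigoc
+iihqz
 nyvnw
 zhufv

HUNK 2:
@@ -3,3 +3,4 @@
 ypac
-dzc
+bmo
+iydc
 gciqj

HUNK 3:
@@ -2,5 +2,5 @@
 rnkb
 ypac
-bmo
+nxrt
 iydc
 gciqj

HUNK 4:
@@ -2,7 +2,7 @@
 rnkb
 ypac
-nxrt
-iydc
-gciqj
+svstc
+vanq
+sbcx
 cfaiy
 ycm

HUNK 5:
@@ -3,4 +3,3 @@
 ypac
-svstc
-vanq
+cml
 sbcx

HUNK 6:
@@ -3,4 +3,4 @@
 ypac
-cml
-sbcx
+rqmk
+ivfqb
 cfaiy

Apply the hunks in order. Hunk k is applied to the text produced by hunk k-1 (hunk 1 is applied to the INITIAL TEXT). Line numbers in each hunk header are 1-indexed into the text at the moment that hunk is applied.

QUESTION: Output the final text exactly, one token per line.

Hunk 1: at line 6 remove [hpe] add [bigoc,iihqz] -> 11 lines: jlad rnkb ypac dzc gciqj cfaiy ycm bigoc iihqz nyvnw zhufv
Hunk 2: at line 3 remove [dzc] add [bmo,iydc] -> 12 lines: jlad rnkb ypac bmo iydc gciqj cfaiy ycm bigoc iihqz nyvnw zhufv
Hunk 3: at line 2 remove [bmo] add [nxrt] -> 12 lines: jlad rnkb ypac nxrt iydc gciqj cfaiy ycm bigoc iihqz nyvnw zhufv
Hunk 4: at line 2 remove [nxrt,iydc,gciqj] add [svstc,vanq,sbcx] -> 12 lines: jlad rnkb ypac svstc vanq sbcx cfaiy ycm bigoc iihqz nyvnw zhufv
Hunk 5: at line 3 remove [svstc,vanq] add [cml] -> 11 lines: jlad rnkb ypac cml sbcx cfaiy ycm bigoc iihqz nyvnw zhufv
Hunk 6: at line 3 remove [cml,sbcx] add [rqmk,ivfqb] -> 11 lines: jlad rnkb ypac rqmk ivfqb cfaiy ycm bigoc iihqz nyvnw zhufv

Answer: jlad
rnkb
ypac
rqmk
ivfqb
cfaiy
ycm
bigoc
iihqz
nyvnw
zhufv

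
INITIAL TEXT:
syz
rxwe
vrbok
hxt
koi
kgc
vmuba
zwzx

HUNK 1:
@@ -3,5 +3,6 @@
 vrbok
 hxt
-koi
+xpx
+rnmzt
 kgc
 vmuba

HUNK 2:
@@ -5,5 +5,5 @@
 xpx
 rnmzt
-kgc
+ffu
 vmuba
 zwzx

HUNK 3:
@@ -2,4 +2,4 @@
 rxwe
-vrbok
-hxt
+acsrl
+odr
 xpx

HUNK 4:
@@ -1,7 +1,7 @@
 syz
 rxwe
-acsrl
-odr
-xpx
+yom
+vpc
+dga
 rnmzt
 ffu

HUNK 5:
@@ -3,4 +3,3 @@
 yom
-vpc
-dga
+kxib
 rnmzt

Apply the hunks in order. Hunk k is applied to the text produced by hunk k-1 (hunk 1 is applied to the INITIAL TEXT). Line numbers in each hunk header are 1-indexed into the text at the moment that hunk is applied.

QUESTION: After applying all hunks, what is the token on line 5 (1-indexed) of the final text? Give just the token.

Answer: rnmzt

Derivation:
Hunk 1: at line 3 remove [koi] add [xpx,rnmzt] -> 9 lines: syz rxwe vrbok hxt xpx rnmzt kgc vmuba zwzx
Hunk 2: at line 5 remove [kgc] add [ffu] -> 9 lines: syz rxwe vrbok hxt xpx rnmzt ffu vmuba zwzx
Hunk 3: at line 2 remove [vrbok,hxt] add [acsrl,odr] -> 9 lines: syz rxwe acsrl odr xpx rnmzt ffu vmuba zwzx
Hunk 4: at line 1 remove [acsrl,odr,xpx] add [yom,vpc,dga] -> 9 lines: syz rxwe yom vpc dga rnmzt ffu vmuba zwzx
Hunk 5: at line 3 remove [vpc,dga] add [kxib] -> 8 lines: syz rxwe yom kxib rnmzt ffu vmuba zwzx
Final line 5: rnmzt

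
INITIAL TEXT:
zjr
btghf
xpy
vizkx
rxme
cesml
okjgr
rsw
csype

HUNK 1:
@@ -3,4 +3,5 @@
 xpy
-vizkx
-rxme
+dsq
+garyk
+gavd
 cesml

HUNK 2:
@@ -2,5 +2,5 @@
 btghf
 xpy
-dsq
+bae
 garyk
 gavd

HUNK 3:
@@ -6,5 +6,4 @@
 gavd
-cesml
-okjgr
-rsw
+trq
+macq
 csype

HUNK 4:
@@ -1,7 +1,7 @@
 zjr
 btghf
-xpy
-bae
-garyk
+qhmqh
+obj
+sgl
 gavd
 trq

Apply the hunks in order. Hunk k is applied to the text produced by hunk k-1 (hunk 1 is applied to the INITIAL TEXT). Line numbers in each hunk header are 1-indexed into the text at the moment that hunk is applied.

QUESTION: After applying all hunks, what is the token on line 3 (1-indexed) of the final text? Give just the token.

Hunk 1: at line 3 remove [vizkx,rxme] add [dsq,garyk,gavd] -> 10 lines: zjr btghf xpy dsq garyk gavd cesml okjgr rsw csype
Hunk 2: at line 2 remove [dsq] add [bae] -> 10 lines: zjr btghf xpy bae garyk gavd cesml okjgr rsw csype
Hunk 3: at line 6 remove [cesml,okjgr,rsw] add [trq,macq] -> 9 lines: zjr btghf xpy bae garyk gavd trq macq csype
Hunk 4: at line 1 remove [xpy,bae,garyk] add [qhmqh,obj,sgl] -> 9 lines: zjr btghf qhmqh obj sgl gavd trq macq csype
Final line 3: qhmqh

Answer: qhmqh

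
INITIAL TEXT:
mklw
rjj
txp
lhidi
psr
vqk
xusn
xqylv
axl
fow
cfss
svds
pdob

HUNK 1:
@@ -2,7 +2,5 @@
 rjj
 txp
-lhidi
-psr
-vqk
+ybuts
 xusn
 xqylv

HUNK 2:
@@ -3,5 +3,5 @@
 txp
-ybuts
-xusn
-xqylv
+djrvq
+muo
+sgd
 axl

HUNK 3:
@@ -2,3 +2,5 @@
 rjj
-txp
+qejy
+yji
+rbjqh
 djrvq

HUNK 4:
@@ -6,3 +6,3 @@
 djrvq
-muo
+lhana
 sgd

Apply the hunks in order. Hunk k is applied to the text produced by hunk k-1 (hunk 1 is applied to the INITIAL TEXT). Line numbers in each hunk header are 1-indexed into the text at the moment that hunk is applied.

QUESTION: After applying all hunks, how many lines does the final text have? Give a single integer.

Answer: 13

Derivation:
Hunk 1: at line 2 remove [lhidi,psr,vqk] add [ybuts] -> 11 lines: mklw rjj txp ybuts xusn xqylv axl fow cfss svds pdob
Hunk 2: at line 3 remove [ybuts,xusn,xqylv] add [djrvq,muo,sgd] -> 11 lines: mklw rjj txp djrvq muo sgd axl fow cfss svds pdob
Hunk 3: at line 2 remove [txp] add [qejy,yji,rbjqh] -> 13 lines: mklw rjj qejy yji rbjqh djrvq muo sgd axl fow cfss svds pdob
Hunk 4: at line 6 remove [muo] add [lhana] -> 13 lines: mklw rjj qejy yji rbjqh djrvq lhana sgd axl fow cfss svds pdob
Final line count: 13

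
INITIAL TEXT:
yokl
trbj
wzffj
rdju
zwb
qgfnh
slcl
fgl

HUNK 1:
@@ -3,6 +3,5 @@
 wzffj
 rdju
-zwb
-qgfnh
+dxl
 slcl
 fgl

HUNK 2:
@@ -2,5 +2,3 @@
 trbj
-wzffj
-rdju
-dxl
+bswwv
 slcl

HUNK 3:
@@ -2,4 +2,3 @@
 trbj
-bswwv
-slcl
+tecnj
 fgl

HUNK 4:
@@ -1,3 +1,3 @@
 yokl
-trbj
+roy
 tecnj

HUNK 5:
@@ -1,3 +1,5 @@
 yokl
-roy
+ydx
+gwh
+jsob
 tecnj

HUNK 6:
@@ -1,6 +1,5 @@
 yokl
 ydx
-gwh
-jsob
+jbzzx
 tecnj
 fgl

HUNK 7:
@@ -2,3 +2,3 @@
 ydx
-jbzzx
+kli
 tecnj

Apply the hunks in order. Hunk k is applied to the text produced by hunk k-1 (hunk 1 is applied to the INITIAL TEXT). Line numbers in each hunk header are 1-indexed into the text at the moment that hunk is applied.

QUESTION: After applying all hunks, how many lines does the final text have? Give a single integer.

Answer: 5

Derivation:
Hunk 1: at line 3 remove [zwb,qgfnh] add [dxl] -> 7 lines: yokl trbj wzffj rdju dxl slcl fgl
Hunk 2: at line 2 remove [wzffj,rdju,dxl] add [bswwv] -> 5 lines: yokl trbj bswwv slcl fgl
Hunk 3: at line 2 remove [bswwv,slcl] add [tecnj] -> 4 lines: yokl trbj tecnj fgl
Hunk 4: at line 1 remove [trbj] add [roy] -> 4 lines: yokl roy tecnj fgl
Hunk 5: at line 1 remove [roy] add [ydx,gwh,jsob] -> 6 lines: yokl ydx gwh jsob tecnj fgl
Hunk 6: at line 1 remove [gwh,jsob] add [jbzzx] -> 5 lines: yokl ydx jbzzx tecnj fgl
Hunk 7: at line 2 remove [jbzzx] add [kli] -> 5 lines: yokl ydx kli tecnj fgl
Final line count: 5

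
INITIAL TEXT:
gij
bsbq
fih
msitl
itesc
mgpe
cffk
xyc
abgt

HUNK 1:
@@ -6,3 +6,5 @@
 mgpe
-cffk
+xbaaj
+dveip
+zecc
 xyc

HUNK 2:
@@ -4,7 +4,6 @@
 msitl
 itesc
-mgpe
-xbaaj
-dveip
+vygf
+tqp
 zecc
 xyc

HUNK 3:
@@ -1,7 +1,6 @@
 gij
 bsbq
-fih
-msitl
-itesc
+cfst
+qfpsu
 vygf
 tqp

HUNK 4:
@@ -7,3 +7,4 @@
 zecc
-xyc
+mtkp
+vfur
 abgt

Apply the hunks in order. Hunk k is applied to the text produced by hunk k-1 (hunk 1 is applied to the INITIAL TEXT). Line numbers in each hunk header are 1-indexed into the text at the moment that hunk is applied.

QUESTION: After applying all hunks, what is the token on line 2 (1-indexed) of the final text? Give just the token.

Answer: bsbq

Derivation:
Hunk 1: at line 6 remove [cffk] add [xbaaj,dveip,zecc] -> 11 lines: gij bsbq fih msitl itesc mgpe xbaaj dveip zecc xyc abgt
Hunk 2: at line 4 remove [mgpe,xbaaj,dveip] add [vygf,tqp] -> 10 lines: gij bsbq fih msitl itesc vygf tqp zecc xyc abgt
Hunk 3: at line 1 remove [fih,msitl,itesc] add [cfst,qfpsu] -> 9 lines: gij bsbq cfst qfpsu vygf tqp zecc xyc abgt
Hunk 4: at line 7 remove [xyc] add [mtkp,vfur] -> 10 lines: gij bsbq cfst qfpsu vygf tqp zecc mtkp vfur abgt
Final line 2: bsbq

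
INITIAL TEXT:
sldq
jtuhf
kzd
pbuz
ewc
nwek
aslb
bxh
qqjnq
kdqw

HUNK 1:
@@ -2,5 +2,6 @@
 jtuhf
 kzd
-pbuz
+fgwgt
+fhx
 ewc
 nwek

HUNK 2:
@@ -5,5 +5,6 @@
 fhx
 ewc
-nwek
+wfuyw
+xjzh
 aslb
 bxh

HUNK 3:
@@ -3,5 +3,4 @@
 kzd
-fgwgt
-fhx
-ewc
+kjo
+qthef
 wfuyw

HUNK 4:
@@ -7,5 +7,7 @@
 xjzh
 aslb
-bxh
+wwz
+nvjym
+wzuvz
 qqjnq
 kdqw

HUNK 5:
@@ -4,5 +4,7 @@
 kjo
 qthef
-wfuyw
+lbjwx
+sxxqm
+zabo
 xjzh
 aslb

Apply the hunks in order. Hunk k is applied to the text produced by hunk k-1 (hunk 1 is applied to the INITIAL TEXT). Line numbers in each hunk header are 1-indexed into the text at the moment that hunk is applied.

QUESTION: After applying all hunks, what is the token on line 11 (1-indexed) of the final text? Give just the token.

Answer: wwz

Derivation:
Hunk 1: at line 2 remove [pbuz] add [fgwgt,fhx] -> 11 lines: sldq jtuhf kzd fgwgt fhx ewc nwek aslb bxh qqjnq kdqw
Hunk 2: at line 5 remove [nwek] add [wfuyw,xjzh] -> 12 lines: sldq jtuhf kzd fgwgt fhx ewc wfuyw xjzh aslb bxh qqjnq kdqw
Hunk 3: at line 3 remove [fgwgt,fhx,ewc] add [kjo,qthef] -> 11 lines: sldq jtuhf kzd kjo qthef wfuyw xjzh aslb bxh qqjnq kdqw
Hunk 4: at line 7 remove [bxh] add [wwz,nvjym,wzuvz] -> 13 lines: sldq jtuhf kzd kjo qthef wfuyw xjzh aslb wwz nvjym wzuvz qqjnq kdqw
Hunk 5: at line 4 remove [wfuyw] add [lbjwx,sxxqm,zabo] -> 15 lines: sldq jtuhf kzd kjo qthef lbjwx sxxqm zabo xjzh aslb wwz nvjym wzuvz qqjnq kdqw
Final line 11: wwz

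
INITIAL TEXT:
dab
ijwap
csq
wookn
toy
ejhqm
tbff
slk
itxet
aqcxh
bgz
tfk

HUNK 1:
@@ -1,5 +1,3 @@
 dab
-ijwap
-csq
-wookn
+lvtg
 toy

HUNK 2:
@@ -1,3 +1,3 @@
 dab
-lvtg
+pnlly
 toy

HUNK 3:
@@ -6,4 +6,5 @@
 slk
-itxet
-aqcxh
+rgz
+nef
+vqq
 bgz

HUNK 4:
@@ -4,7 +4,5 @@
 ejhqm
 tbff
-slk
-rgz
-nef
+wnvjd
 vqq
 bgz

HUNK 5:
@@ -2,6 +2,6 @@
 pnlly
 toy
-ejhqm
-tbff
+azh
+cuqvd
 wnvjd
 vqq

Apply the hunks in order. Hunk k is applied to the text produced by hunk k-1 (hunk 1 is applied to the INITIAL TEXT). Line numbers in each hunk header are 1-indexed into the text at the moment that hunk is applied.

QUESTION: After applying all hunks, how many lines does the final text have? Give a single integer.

Answer: 9

Derivation:
Hunk 1: at line 1 remove [ijwap,csq,wookn] add [lvtg] -> 10 lines: dab lvtg toy ejhqm tbff slk itxet aqcxh bgz tfk
Hunk 2: at line 1 remove [lvtg] add [pnlly] -> 10 lines: dab pnlly toy ejhqm tbff slk itxet aqcxh bgz tfk
Hunk 3: at line 6 remove [itxet,aqcxh] add [rgz,nef,vqq] -> 11 lines: dab pnlly toy ejhqm tbff slk rgz nef vqq bgz tfk
Hunk 4: at line 4 remove [slk,rgz,nef] add [wnvjd] -> 9 lines: dab pnlly toy ejhqm tbff wnvjd vqq bgz tfk
Hunk 5: at line 2 remove [ejhqm,tbff] add [azh,cuqvd] -> 9 lines: dab pnlly toy azh cuqvd wnvjd vqq bgz tfk
Final line count: 9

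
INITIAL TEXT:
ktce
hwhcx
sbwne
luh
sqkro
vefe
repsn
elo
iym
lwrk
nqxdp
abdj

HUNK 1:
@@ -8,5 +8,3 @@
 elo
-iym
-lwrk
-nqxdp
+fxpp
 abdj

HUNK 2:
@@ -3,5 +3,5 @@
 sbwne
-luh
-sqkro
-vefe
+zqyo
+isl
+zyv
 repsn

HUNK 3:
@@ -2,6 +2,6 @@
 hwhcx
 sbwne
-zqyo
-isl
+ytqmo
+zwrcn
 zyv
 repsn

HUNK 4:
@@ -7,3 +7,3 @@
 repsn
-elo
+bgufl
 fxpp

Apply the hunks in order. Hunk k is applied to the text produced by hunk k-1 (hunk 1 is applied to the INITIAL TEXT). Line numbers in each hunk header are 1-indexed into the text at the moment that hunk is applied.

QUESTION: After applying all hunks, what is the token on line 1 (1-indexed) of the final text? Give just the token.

Hunk 1: at line 8 remove [iym,lwrk,nqxdp] add [fxpp] -> 10 lines: ktce hwhcx sbwne luh sqkro vefe repsn elo fxpp abdj
Hunk 2: at line 3 remove [luh,sqkro,vefe] add [zqyo,isl,zyv] -> 10 lines: ktce hwhcx sbwne zqyo isl zyv repsn elo fxpp abdj
Hunk 3: at line 2 remove [zqyo,isl] add [ytqmo,zwrcn] -> 10 lines: ktce hwhcx sbwne ytqmo zwrcn zyv repsn elo fxpp abdj
Hunk 4: at line 7 remove [elo] add [bgufl] -> 10 lines: ktce hwhcx sbwne ytqmo zwrcn zyv repsn bgufl fxpp abdj
Final line 1: ktce

Answer: ktce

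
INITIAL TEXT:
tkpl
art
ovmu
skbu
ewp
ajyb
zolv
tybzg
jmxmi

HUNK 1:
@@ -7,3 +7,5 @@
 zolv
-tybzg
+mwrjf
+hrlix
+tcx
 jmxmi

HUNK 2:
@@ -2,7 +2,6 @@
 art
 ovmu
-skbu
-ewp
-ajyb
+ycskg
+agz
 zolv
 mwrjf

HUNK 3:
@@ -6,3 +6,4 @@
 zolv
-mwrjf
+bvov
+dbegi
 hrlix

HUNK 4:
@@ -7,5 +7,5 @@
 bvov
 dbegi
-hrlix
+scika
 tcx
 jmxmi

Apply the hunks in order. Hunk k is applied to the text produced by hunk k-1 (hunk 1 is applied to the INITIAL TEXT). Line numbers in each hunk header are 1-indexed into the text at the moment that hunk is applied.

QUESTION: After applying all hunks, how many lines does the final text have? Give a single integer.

Answer: 11

Derivation:
Hunk 1: at line 7 remove [tybzg] add [mwrjf,hrlix,tcx] -> 11 lines: tkpl art ovmu skbu ewp ajyb zolv mwrjf hrlix tcx jmxmi
Hunk 2: at line 2 remove [skbu,ewp,ajyb] add [ycskg,agz] -> 10 lines: tkpl art ovmu ycskg agz zolv mwrjf hrlix tcx jmxmi
Hunk 3: at line 6 remove [mwrjf] add [bvov,dbegi] -> 11 lines: tkpl art ovmu ycskg agz zolv bvov dbegi hrlix tcx jmxmi
Hunk 4: at line 7 remove [hrlix] add [scika] -> 11 lines: tkpl art ovmu ycskg agz zolv bvov dbegi scika tcx jmxmi
Final line count: 11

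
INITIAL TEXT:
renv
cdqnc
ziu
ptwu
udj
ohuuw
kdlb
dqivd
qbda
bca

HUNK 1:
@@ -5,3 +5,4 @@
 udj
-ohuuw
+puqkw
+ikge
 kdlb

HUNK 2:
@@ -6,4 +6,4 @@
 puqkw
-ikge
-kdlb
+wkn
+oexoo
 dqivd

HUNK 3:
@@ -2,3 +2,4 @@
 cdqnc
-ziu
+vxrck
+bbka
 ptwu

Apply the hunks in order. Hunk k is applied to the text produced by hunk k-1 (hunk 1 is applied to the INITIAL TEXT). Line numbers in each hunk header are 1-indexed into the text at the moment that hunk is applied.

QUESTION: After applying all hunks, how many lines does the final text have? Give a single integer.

Answer: 12

Derivation:
Hunk 1: at line 5 remove [ohuuw] add [puqkw,ikge] -> 11 lines: renv cdqnc ziu ptwu udj puqkw ikge kdlb dqivd qbda bca
Hunk 2: at line 6 remove [ikge,kdlb] add [wkn,oexoo] -> 11 lines: renv cdqnc ziu ptwu udj puqkw wkn oexoo dqivd qbda bca
Hunk 3: at line 2 remove [ziu] add [vxrck,bbka] -> 12 lines: renv cdqnc vxrck bbka ptwu udj puqkw wkn oexoo dqivd qbda bca
Final line count: 12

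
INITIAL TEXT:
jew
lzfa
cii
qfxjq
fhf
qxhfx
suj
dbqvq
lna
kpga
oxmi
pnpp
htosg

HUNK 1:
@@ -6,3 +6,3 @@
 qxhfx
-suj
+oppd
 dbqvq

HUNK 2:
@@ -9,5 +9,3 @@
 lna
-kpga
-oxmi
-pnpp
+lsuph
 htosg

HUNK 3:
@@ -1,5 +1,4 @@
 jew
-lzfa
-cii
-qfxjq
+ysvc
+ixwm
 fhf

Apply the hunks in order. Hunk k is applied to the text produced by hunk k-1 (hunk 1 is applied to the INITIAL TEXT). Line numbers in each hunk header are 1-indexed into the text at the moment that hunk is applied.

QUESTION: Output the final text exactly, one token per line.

Answer: jew
ysvc
ixwm
fhf
qxhfx
oppd
dbqvq
lna
lsuph
htosg

Derivation:
Hunk 1: at line 6 remove [suj] add [oppd] -> 13 lines: jew lzfa cii qfxjq fhf qxhfx oppd dbqvq lna kpga oxmi pnpp htosg
Hunk 2: at line 9 remove [kpga,oxmi,pnpp] add [lsuph] -> 11 lines: jew lzfa cii qfxjq fhf qxhfx oppd dbqvq lna lsuph htosg
Hunk 3: at line 1 remove [lzfa,cii,qfxjq] add [ysvc,ixwm] -> 10 lines: jew ysvc ixwm fhf qxhfx oppd dbqvq lna lsuph htosg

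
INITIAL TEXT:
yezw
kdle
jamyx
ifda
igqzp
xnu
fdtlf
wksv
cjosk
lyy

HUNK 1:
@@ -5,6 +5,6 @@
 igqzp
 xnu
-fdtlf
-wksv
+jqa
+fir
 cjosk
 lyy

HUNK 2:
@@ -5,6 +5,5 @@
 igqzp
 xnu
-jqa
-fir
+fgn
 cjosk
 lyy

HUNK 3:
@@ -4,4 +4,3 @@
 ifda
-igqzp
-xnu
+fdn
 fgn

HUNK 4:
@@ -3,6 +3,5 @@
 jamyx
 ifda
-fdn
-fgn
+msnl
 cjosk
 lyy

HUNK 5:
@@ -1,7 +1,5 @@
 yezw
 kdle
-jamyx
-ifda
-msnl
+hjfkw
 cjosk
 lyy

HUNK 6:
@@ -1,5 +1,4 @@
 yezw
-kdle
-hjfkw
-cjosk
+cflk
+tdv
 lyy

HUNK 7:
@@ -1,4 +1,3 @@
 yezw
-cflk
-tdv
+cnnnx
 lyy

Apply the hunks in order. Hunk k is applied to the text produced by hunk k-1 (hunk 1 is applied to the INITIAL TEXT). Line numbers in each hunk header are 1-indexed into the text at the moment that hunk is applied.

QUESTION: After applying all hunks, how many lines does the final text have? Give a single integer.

Answer: 3

Derivation:
Hunk 1: at line 5 remove [fdtlf,wksv] add [jqa,fir] -> 10 lines: yezw kdle jamyx ifda igqzp xnu jqa fir cjosk lyy
Hunk 2: at line 5 remove [jqa,fir] add [fgn] -> 9 lines: yezw kdle jamyx ifda igqzp xnu fgn cjosk lyy
Hunk 3: at line 4 remove [igqzp,xnu] add [fdn] -> 8 lines: yezw kdle jamyx ifda fdn fgn cjosk lyy
Hunk 4: at line 3 remove [fdn,fgn] add [msnl] -> 7 lines: yezw kdle jamyx ifda msnl cjosk lyy
Hunk 5: at line 1 remove [jamyx,ifda,msnl] add [hjfkw] -> 5 lines: yezw kdle hjfkw cjosk lyy
Hunk 6: at line 1 remove [kdle,hjfkw,cjosk] add [cflk,tdv] -> 4 lines: yezw cflk tdv lyy
Hunk 7: at line 1 remove [cflk,tdv] add [cnnnx] -> 3 lines: yezw cnnnx lyy
Final line count: 3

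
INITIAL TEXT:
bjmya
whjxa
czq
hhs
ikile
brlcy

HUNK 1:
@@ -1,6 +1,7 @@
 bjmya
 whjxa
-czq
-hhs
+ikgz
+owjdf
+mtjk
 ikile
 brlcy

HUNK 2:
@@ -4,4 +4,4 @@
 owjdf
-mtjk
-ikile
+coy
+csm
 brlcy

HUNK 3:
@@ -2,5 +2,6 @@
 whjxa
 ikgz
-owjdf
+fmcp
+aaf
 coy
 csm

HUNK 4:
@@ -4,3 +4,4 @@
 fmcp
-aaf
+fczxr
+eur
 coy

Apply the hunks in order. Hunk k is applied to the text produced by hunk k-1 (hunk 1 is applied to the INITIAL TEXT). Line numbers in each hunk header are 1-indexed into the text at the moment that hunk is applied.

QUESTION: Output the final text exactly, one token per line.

Hunk 1: at line 1 remove [czq,hhs] add [ikgz,owjdf,mtjk] -> 7 lines: bjmya whjxa ikgz owjdf mtjk ikile brlcy
Hunk 2: at line 4 remove [mtjk,ikile] add [coy,csm] -> 7 lines: bjmya whjxa ikgz owjdf coy csm brlcy
Hunk 3: at line 2 remove [owjdf] add [fmcp,aaf] -> 8 lines: bjmya whjxa ikgz fmcp aaf coy csm brlcy
Hunk 4: at line 4 remove [aaf] add [fczxr,eur] -> 9 lines: bjmya whjxa ikgz fmcp fczxr eur coy csm brlcy

Answer: bjmya
whjxa
ikgz
fmcp
fczxr
eur
coy
csm
brlcy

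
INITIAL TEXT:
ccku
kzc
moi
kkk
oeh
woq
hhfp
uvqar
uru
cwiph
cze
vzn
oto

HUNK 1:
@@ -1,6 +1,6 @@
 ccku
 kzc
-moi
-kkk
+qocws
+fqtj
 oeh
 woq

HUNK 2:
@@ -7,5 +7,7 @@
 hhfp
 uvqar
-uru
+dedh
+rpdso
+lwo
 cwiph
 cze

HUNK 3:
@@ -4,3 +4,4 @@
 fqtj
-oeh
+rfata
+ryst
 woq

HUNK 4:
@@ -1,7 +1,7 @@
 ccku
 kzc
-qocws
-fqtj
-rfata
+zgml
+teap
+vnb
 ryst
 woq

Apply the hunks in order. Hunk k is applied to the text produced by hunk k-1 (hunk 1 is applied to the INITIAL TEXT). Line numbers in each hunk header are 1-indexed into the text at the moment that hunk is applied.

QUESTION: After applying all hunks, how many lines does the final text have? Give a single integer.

Hunk 1: at line 1 remove [moi,kkk] add [qocws,fqtj] -> 13 lines: ccku kzc qocws fqtj oeh woq hhfp uvqar uru cwiph cze vzn oto
Hunk 2: at line 7 remove [uru] add [dedh,rpdso,lwo] -> 15 lines: ccku kzc qocws fqtj oeh woq hhfp uvqar dedh rpdso lwo cwiph cze vzn oto
Hunk 3: at line 4 remove [oeh] add [rfata,ryst] -> 16 lines: ccku kzc qocws fqtj rfata ryst woq hhfp uvqar dedh rpdso lwo cwiph cze vzn oto
Hunk 4: at line 1 remove [qocws,fqtj,rfata] add [zgml,teap,vnb] -> 16 lines: ccku kzc zgml teap vnb ryst woq hhfp uvqar dedh rpdso lwo cwiph cze vzn oto
Final line count: 16

Answer: 16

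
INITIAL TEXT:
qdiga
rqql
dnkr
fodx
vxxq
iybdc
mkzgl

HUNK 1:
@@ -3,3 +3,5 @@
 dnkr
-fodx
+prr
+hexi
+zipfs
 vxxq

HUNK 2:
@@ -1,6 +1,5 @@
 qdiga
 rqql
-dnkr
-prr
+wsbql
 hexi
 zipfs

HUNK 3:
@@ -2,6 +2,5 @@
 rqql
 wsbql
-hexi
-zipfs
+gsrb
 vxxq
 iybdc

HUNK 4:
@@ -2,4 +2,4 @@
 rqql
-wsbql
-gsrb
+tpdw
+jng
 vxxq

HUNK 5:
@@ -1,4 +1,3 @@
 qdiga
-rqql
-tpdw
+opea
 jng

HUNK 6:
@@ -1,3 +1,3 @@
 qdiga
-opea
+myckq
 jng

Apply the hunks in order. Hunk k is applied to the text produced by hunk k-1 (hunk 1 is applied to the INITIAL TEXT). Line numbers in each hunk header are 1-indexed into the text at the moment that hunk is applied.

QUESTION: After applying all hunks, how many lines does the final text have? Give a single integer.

Hunk 1: at line 3 remove [fodx] add [prr,hexi,zipfs] -> 9 lines: qdiga rqql dnkr prr hexi zipfs vxxq iybdc mkzgl
Hunk 2: at line 1 remove [dnkr,prr] add [wsbql] -> 8 lines: qdiga rqql wsbql hexi zipfs vxxq iybdc mkzgl
Hunk 3: at line 2 remove [hexi,zipfs] add [gsrb] -> 7 lines: qdiga rqql wsbql gsrb vxxq iybdc mkzgl
Hunk 4: at line 2 remove [wsbql,gsrb] add [tpdw,jng] -> 7 lines: qdiga rqql tpdw jng vxxq iybdc mkzgl
Hunk 5: at line 1 remove [rqql,tpdw] add [opea] -> 6 lines: qdiga opea jng vxxq iybdc mkzgl
Hunk 6: at line 1 remove [opea] add [myckq] -> 6 lines: qdiga myckq jng vxxq iybdc mkzgl
Final line count: 6

Answer: 6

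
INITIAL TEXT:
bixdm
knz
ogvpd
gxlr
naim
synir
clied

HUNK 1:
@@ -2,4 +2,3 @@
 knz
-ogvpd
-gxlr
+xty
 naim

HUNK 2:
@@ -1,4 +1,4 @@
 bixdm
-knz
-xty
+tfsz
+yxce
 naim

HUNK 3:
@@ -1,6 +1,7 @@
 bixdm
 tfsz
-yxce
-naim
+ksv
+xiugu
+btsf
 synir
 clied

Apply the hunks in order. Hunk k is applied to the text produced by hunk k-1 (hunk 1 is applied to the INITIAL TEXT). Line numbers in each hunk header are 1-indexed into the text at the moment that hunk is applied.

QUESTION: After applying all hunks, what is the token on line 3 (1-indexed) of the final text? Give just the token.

Answer: ksv

Derivation:
Hunk 1: at line 2 remove [ogvpd,gxlr] add [xty] -> 6 lines: bixdm knz xty naim synir clied
Hunk 2: at line 1 remove [knz,xty] add [tfsz,yxce] -> 6 lines: bixdm tfsz yxce naim synir clied
Hunk 3: at line 1 remove [yxce,naim] add [ksv,xiugu,btsf] -> 7 lines: bixdm tfsz ksv xiugu btsf synir clied
Final line 3: ksv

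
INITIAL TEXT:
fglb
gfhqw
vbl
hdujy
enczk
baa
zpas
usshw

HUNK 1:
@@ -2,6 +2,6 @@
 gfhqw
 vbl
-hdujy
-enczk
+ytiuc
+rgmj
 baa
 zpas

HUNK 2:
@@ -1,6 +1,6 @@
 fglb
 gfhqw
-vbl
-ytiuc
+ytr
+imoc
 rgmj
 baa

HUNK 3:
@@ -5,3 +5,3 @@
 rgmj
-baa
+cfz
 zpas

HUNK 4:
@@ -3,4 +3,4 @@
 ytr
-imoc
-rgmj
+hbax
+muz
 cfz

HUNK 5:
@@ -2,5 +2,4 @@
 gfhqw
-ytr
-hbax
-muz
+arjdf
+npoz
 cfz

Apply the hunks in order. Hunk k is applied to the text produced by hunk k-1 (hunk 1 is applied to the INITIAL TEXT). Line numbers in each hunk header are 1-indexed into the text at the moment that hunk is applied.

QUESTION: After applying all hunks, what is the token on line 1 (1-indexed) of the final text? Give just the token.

Answer: fglb

Derivation:
Hunk 1: at line 2 remove [hdujy,enczk] add [ytiuc,rgmj] -> 8 lines: fglb gfhqw vbl ytiuc rgmj baa zpas usshw
Hunk 2: at line 1 remove [vbl,ytiuc] add [ytr,imoc] -> 8 lines: fglb gfhqw ytr imoc rgmj baa zpas usshw
Hunk 3: at line 5 remove [baa] add [cfz] -> 8 lines: fglb gfhqw ytr imoc rgmj cfz zpas usshw
Hunk 4: at line 3 remove [imoc,rgmj] add [hbax,muz] -> 8 lines: fglb gfhqw ytr hbax muz cfz zpas usshw
Hunk 5: at line 2 remove [ytr,hbax,muz] add [arjdf,npoz] -> 7 lines: fglb gfhqw arjdf npoz cfz zpas usshw
Final line 1: fglb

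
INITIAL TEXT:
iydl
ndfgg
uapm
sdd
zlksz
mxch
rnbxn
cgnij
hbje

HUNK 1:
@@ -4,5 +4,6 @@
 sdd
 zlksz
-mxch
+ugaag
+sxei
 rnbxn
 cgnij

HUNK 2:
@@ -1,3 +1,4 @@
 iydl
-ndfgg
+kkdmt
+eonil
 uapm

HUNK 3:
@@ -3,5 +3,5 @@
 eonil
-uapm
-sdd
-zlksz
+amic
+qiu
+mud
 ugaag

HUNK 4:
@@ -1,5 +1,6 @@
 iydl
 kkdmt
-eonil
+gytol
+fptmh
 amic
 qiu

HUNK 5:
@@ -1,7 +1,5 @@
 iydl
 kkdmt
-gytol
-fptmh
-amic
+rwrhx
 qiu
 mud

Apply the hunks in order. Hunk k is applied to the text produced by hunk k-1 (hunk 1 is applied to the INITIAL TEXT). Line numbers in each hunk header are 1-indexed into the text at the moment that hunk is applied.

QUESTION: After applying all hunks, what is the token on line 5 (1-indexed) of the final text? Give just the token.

Answer: mud

Derivation:
Hunk 1: at line 4 remove [mxch] add [ugaag,sxei] -> 10 lines: iydl ndfgg uapm sdd zlksz ugaag sxei rnbxn cgnij hbje
Hunk 2: at line 1 remove [ndfgg] add [kkdmt,eonil] -> 11 lines: iydl kkdmt eonil uapm sdd zlksz ugaag sxei rnbxn cgnij hbje
Hunk 3: at line 3 remove [uapm,sdd,zlksz] add [amic,qiu,mud] -> 11 lines: iydl kkdmt eonil amic qiu mud ugaag sxei rnbxn cgnij hbje
Hunk 4: at line 1 remove [eonil] add [gytol,fptmh] -> 12 lines: iydl kkdmt gytol fptmh amic qiu mud ugaag sxei rnbxn cgnij hbje
Hunk 5: at line 1 remove [gytol,fptmh,amic] add [rwrhx] -> 10 lines: iydl kkdmt rwrhx qiu mud ugaag sxei rnbxn cgnij hbje
Final line 5: mud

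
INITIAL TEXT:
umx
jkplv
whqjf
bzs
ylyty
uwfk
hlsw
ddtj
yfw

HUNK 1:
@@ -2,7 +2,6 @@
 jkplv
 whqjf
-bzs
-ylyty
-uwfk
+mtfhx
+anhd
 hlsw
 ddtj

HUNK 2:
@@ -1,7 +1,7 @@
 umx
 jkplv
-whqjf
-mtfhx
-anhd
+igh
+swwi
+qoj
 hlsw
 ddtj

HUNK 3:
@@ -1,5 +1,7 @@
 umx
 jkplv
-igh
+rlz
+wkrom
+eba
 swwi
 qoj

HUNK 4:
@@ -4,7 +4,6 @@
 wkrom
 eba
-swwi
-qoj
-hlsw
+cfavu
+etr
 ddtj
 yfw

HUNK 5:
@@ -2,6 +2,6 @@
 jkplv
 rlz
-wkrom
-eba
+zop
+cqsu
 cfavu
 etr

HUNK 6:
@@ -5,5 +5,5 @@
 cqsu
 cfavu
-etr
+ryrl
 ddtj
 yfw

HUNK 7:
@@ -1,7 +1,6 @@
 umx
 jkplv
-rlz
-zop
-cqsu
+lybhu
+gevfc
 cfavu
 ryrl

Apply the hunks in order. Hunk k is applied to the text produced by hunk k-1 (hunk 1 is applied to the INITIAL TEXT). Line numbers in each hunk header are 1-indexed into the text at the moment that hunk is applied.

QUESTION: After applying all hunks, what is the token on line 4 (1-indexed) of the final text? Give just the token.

Hunk 1: at line 2 remove [bzs,ylyty,uwfk] add [mtfhx,anhd] -> 8 lines: umx jkplv whqjf mtfhx anhd hlsw ddtj yfw
Hunk 2: at line 1 remove [whqjf,mtfhx,anhd] add [igh,swwi,qoj] -> 8 lines: umx jkplv igh swwi qoj hlsw ddtj yfw
Hunk 3: at line 1 remove [igh] add [rlz,wkrom,eba] -> 10 lines: umx jkplv rlz wkrom eba swwi qoj hlsw ddtj yfw
Hunk 4: at line 4 remove [swwi,qoj,hlsw] add [cfavu,etr] -> 9 lines: umx jkplv rlz wkrom eba cfavu etr ddtj yfw
Hunk 5: at line 2 remove [wkrom,eba] add [zop,cqsu] -> 9 lines: umx jkplv rlz zop cqsu cfavu etr ddtj yfw
Hunk 6: at line 5 remove [etr] add [ryrl] -> 9 lines: umx jkplv rlz zop cqsu cfavu ryrl ddtj yfw
Hunk 7: at line 1 remove [rlz,zop,cqsu] add [lybhu,gevfc] -> 8 lines: umx jkplv lybhu gevfc cfavu ryrl ddtj yfw
Final line 4: gevfc

Answer: gevfc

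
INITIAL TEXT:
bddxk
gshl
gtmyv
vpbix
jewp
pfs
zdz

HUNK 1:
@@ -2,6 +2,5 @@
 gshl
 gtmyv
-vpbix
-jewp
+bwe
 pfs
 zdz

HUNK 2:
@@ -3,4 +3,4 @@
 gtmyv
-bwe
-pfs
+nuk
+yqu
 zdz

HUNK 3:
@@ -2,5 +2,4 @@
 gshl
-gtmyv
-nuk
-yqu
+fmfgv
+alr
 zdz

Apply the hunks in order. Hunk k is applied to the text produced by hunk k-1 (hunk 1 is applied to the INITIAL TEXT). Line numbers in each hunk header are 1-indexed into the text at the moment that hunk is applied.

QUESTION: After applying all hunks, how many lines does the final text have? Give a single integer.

Hunk 1: at line 2 remove [vpbix,jewp] add [bwe] -> 6 lines: bddxk gshl gtmyv bwe pfs zdz
Hunk 2: at line 3 remove [bwe,pfs] add [nuk,yqu] -> 6 lines: bddxk gshl gtmyv nuk yqu zdz
Hunk 3: at line 2 remove [gtmyv,nuk,yqu] add [fmfgv,alr] -> 5 lines: bddxk gshl fmfgv alr zdz
Final line count: 5

Answer: 5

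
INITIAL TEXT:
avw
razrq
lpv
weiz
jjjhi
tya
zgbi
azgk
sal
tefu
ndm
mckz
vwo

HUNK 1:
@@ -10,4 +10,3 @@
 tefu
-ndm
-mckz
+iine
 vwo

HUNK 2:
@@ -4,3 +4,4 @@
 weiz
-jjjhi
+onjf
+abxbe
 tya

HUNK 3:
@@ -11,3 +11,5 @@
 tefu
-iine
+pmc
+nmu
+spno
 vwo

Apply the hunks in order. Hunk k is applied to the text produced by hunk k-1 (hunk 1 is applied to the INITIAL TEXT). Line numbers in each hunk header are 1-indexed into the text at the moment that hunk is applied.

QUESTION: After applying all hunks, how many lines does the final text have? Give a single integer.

Answer: 15

Derivation:
Hunk 1: at line 10 remove [ndm,mckz] add [iine] -> 12 lines: avw razrq lpv weiz jjjhi tya zgbi azgk sal tefu iine vwo
Hunk 2: at line 4 remove [jjjhi] add [onjf,abxbe] -> 13 lines: avw razrq lpv weiz onjf abxbe tya zgbi azgk sal tefu iine vwo
Hunk 3: at line 11 remove [iine] add [pmc,nmu,spno] -> 15 lines: avw razrq lpv weiz onjf abxbe tya zgbi azgk sal tefu pmc nmu spno vwo
Final line count: 15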